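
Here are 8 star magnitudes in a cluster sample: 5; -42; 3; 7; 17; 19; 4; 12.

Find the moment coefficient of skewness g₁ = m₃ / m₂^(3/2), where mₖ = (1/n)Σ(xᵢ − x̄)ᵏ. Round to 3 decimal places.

x̄ = (5 - 42 + 3 + 7 + 17 + 19 + 4 + 12) / 8 = 3.1250
deviations (xᵢ − x̄): 1.8750, -45.1250, -0.1250, 3.8750, 13.8750, 15.8750, 0.8750, 8.8750
Σ(xᵢ − x̄)² = 2578.8750 ⇒ m₂ = 2578.8750/8 = 322.35938
Σ(xᵢ − x̄)³ = -84450.0938 ⇒ m₃ = -84450.0938/8 = -10556.26172
m₂^(3/2) = 322.35938^(1.5) = 5787.75925
g₁ = m₃ / m₂^(3/2) = -10556.26172 / 5787.75925 ≈ -1.824

-1.824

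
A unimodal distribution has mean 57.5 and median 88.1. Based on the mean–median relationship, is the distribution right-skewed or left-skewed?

left-skewed

mean − median = 57.5 − 88.1 = -30.6
mean < median ⇒ the longer tail is on the left ⇒ left-skewed (negatively skewed).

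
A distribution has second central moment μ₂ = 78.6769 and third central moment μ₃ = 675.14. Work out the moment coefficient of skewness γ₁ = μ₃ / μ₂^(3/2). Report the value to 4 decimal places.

σ = √μ₂ = √78.6769 = 8.87000
σ³ = μ₂^(3/2) = 697.86410
γ₁ = μ₃/σ³ = 675.14 / 697.86410 ≈ 0.9674

0.9674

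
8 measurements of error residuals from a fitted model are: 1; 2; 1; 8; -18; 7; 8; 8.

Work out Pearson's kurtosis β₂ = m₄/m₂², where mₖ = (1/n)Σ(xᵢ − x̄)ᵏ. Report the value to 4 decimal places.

4.7028

x̄ = 2.1250
Σ(xᵢ − x̄)² = 534.8750 ⇒ m₂ = 66.85938
Σ(xᵢ − x̄)⁴ = 168179.6504 ⇒ m₄ = 21022.45630
m₂² = 4470.17603
β₂ = m₄/m₂² = 21022.45630 / 4470.17603 ≈ 4.7028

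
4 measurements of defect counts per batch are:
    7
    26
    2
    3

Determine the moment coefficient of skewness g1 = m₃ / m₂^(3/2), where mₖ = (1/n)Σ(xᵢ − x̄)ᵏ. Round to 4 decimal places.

x̄ = (7 + 26 + 2 + 3) / 4 = 9.5000
deviations (xᵢ − x̄): -2.5000, 16.5000, -7.5000, -6.5000
Σ(xᵢ − x̄)² = 377.0000 ⇒ m₂ = 377.0000/4 = 94.25000
Σ(xᵢ − x̄)³ = 3780.0000 ⇒ m₃ = 3780.0000/4 = 945.00000
m₂^(3/2) = 94.25000^(1.5) = 915.00199
g1 = m₃ / m₂^(3/2) = 945.00000 / 915.00199 ≈ 1.0328

1.0328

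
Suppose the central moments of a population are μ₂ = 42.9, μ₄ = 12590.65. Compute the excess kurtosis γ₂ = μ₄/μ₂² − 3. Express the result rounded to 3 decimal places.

3.841

μ₂² = 42.9² = 1840.41000
μ₄/μ₂² = 12590.65 / 1840.41000 = 6.84122
γ₂ = 6.84122 − 3 ≈ 3.841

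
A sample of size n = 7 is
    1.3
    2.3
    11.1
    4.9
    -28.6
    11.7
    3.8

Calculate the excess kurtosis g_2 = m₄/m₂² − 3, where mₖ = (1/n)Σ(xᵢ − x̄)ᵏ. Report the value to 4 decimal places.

1.3992

x̄ = 0.9286
Σ(xᵢ − x̄)² = 1117.4543 ⇒ m₂ = 159.63633
Σ(xᵢ − x̄)⁴ = 784758.6575 ⇒ m₄ = 112108.37964
m₂² = 25483.75675
g_2 = m₄/m₂² − 3 = 4.39921 − 3 ≈ 1.3992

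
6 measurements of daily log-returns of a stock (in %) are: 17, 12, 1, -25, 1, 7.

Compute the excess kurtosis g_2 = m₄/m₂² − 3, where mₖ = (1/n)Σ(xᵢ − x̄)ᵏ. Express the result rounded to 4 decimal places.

0.0971

x̄ = 2.1667
Σ(xᵢ − x̄)² = 1080.8333 ⇒ m₂ = 180.13889
Σ(xᵢ − x̄)⁴ = 602996.4861 ⇒ m₄ = 100499.41435
m₂² = 32450.01929
g_2 = m₄/m₂² − 3 = 3.09705 − 3 ≈ 0.0971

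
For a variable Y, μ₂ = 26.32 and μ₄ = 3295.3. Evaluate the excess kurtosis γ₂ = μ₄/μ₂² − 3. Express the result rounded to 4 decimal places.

1.7569

μ₂² = 26.32² = 692.74240
μ₄/μ₂² = 3295.3 / 692.74240 = 4.75689
γ₂ = 4.75689 − 3 ≈ 1.7569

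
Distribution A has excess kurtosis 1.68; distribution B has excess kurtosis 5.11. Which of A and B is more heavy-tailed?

Higher excess kurtosis ⇒ heavier tails relative to the normal distribution.
1.68 vs 5.11: the larger is 5.11, so B has heavier tails.

B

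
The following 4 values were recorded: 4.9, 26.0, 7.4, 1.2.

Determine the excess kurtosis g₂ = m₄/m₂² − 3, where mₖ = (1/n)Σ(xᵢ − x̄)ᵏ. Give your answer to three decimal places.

-0.794

x̄ = 9.8750
Σ(xᵢ − x̄)² = 366.1475 ⇒ m₂ = 91.53688
Σ(xᵢ − x̄)⁴ = 73921.6511 ⇒ m₄ = 18480.41276
m₂² = 8378.99948
g₂ = m₄/m₂² − 3 = 2.20556 − 3 ≈ -0.794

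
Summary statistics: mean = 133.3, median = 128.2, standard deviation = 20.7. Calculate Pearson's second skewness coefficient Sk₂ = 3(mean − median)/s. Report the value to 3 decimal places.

0.739

Sk₂ = 3(133.3 − 128.2) / 20.7 = 3 × 5.1000 / 20.7
    = 15.3000 / 20.7 ≈ 0.739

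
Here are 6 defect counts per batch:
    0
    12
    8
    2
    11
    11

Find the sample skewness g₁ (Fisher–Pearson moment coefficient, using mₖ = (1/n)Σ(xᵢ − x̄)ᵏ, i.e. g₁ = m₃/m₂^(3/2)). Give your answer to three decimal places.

-0.562

x̄ = (0 + 12 + 8 + 2 + 11 + 11) / 6 = 7.3333
deviations (xᵢ − x̄): -7.3333, 4.6667, 0.6667, -5.3333, 3.6667, 3.6667
Σ(xᵢ − x̄)² = 131.3333 ⇒ m₂ = 131.3333/6 = 21.88889
Σ(xᵢ − x̄)³ = -345.5556 ⇒ m₃ = -345.5556/6 = -57.59259
m₂^(3/2) = 21.88889^(1.5) = 102.40840
g₁ = m₃ / m₂^(3/2) = -57.59259 / 102.40840 ≈ -0.562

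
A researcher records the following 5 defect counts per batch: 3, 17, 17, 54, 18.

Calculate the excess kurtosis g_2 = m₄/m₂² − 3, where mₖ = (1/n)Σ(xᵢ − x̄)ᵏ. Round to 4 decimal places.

-0.1465

x̄ = 21.8000
Σ(xᵢ − x̄)² = 1450.8000 ⇒ m₂ = 290.16000
Σ(xᵢ − x̄)⁴ = 1201227.2160 ⇒ m₄ = 240245.44320
m₂² = 84192.82560
g_2 = m₄/m₂² − 3 = 2.85351 − 3 ≈ -0.1465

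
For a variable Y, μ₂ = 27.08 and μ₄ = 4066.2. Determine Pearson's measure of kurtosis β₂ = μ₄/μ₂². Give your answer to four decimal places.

5.5449

μ₂² = 27.08² = 733.32640
μ₄/μ₂² = 4066.2 / 733.32640 = 5.54487
β₂ ≈ 5.5449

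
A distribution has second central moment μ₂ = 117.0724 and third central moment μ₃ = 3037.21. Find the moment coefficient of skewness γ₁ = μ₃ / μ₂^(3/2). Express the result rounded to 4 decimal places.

2.3977

σ = √μ₂ = √117.0724 = 10.82000
σ³ = μ₂^(3/2) = 1266.72337
γ₁ = μ₃/σ³ = 3037.21 / 1266.72337 ≈ 2.3977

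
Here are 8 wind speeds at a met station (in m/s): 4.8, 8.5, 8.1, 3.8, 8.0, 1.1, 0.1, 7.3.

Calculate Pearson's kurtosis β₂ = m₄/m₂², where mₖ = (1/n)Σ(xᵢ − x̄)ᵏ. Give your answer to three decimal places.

1.694

x̄ = 5.2125
Σ(xᵢ − x̄)² = 76.4888 ⇒ m₂ = 9.56109
Σ(xᵢ − x̄)⁴ = 1238.9111 ⇒ m₄ = 154.86388
m₂² = 91.41451
β₂ = m₄/m₂² = 154.86388 / 91.41451 ≈ 1.694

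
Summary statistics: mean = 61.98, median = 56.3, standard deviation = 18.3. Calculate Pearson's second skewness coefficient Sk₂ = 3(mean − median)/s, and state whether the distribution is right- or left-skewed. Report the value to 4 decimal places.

0.9311, right-skewed

Sk₂ = 3(61.98 − 56.3) / 18.3 = 3 × 5.6800 / 18.3
    = 17.0400 / 18.3 ≈ 0.9311
Sk₂ > 0 ⇒ mean > median ⇒ right-skewed (positive skew).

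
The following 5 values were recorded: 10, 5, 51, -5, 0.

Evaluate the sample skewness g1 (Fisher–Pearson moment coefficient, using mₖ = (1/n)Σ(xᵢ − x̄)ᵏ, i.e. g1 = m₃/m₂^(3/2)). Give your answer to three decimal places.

x̄ = (10 + 5 + 51 - 5 + 0) / 5 = 12.2000
deviations (xᵢ − x̄): -2.2000, -7.2000, 38.8000, -17.2000, -12.2000
Σ(xᵢ − x̄)² = 2006.8000 ⇒ m₂ = 2006.8000/5 = 401.36000
Σ(xᵢ − x̄)³ = 51122.8800 ⇒ m₃ = 51122.8800/5 = 10224.57600
m₂^(3/2) = 401.36000^(1.5) = 8040.83466
g1 = m₃ / m₂^(3/2) = 10224.57600 / 8040.83466 ≈ 1.272

1.272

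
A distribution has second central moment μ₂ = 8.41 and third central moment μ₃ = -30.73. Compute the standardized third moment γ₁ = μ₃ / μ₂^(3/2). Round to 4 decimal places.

σ = √μ₂ = √8.41 = 2.90000
σ³ = μ₂^(3/2) = 24.38900
γ₁ = μ₃/σ³ = -30.73 / 24.38900 ≈ -1.2600

-1.2600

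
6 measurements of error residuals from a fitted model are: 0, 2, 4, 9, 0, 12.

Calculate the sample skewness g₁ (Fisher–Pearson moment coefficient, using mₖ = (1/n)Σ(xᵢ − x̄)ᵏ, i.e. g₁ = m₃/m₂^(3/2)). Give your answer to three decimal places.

x̄ = (0 + 2 + 4 + 9 + 0 + 12) / 6 = 4.5000
deviations (xᵢ − x̄): -4.5000, -2.5000, -0.5000, 4.5000, -4.5000, 7.5000
Σ(xᵢ − x̄)² = 123.5000 ⇒ m₂ = 123.5000/6 = 20.58333
Σ(xᵢ − x̄)³ = 315.0000 ⇒ m₃ = 315.0000/6 = 52.50000
m₂^(3/2) = 20.58333^(1.5) = 93.38423
g₁ = m₃ / m₂^(3/2) = 52.50000 / 93.38423 ≈ 0.562

0.562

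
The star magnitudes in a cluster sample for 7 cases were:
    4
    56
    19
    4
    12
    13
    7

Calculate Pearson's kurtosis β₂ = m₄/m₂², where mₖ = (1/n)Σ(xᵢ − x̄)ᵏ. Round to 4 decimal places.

4.3819

x̄ = 16.4286
Σ(xᵢ − x̄)² = 2001.7143 ⇒ m₂ = 285.95918
Σ(xᵢ − x̄)⁴ = 2508227.3936 ⇒ m₄ = 358318.19908
m₂² = 81772.65473
β₂ = m₄/m₂² = 358318.19908 / 81772.65473 ≈ 4.3819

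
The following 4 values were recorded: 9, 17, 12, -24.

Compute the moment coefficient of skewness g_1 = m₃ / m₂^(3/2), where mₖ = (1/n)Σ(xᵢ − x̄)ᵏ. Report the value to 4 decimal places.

-1.0454

x̄ = (9 + 17 + 12 - 24) / 4 = 3.5000
deviations (xᵢ − x̄): 5.5000, 13.5000, 8.5000, -27.5000
Σ(xᵢ − x̄)² = 1041.0000 ⇒ m₂ = 1041.0000/4 = 260.25000
Σ(xᵢ − x̄)³ = -17556.0000 ⇒ m₃ = -17556.0000/4 = -4389.00000
m₂^(3/2) = 260.25000^(1.5) = 4198.42218
g_1 = m₃ / m₂^(3/2) = -4389.00000 / 4198.42218 ≈ -1.0454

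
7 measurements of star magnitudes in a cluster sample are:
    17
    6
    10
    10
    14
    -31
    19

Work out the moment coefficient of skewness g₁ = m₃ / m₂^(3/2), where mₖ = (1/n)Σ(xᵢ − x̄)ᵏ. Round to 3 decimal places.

x̄ = (17 + 6 + 10 + 10 + 14 - 31 + 19) / 7 = 6.4286
deviations (xᵢ − x̄): 10.5714, -0.4286, 3.5714, 3.5714, 7.5714, -37.4286, 12.5714
Σ(xᵢ − x̄)² = 1753.7143 ⇒ m₂ = 1753.7143/7 = 250.53061
Σ(xᵢ − x̄)³ = -48740.3265 ⇒ m₃ = -48740.3265/7 = -6962.90379
m₂^(3/2) = 250.53061^(1.5) = 3965.43832
g₁ = m₃ / m₂^(3/2) = -6962.90379 / 3965.43832 ≈ -1.756

-1.756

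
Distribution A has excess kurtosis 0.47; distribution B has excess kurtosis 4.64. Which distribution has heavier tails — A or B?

Higher excess kurtosis ⇒ heavier tails relative to the normal distribution.
0.47 vs 4.64: the larger is 4.64, so B has heavier tails.

B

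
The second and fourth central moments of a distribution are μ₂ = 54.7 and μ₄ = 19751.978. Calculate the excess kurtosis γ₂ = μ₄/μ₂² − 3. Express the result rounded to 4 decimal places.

3.6014

μ₂² = 54.7² = 2992.09000
μ₄/μ₂² = 19751.978 / 2992.09000 = 6.60140
γ₂ = 6.60140 − 3 ≈ 3.6014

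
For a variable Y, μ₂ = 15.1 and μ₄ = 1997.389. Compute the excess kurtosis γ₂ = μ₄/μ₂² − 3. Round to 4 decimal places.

5.7601

μ₂² = 15.1² = 228.01000
μ₄/μ₂² = 1997.389 / 228.01000 = 8.76009
γ₂ = 8.76009 − 3 ≈ 5.7601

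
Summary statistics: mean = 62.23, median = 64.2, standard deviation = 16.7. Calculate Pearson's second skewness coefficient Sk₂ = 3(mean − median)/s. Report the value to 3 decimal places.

Sk₂ = 3(62.23 − 64.2) / 16.7 = 3 × -1.9700 / 16.7
    = -5.9100 / 16.7 ≈ -0.354

-0.354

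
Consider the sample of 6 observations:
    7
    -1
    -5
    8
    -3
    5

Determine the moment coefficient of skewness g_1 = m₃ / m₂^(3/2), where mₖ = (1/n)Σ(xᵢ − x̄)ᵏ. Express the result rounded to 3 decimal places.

x̄ = (7 - 1 - 5 + 8 - 3 + 5) / 6 = 1.8333
deviations (xᵢ − x̄): 5.1667, -2.8333, -6.8333, 6.1667, -4.8333, 3.1667
Σ(xᵢ − x̄)² = 152.8333 ⇒ m₂ = 152.8333/6 = 25.47222
Σ(xᵢ − x̄)³ = -50.5556 ⇒ m₃ = -50.5556/6 = -8.42593
m₂^(3/2) = 25.47222^(1.5) = 128.55834
g_1 = m₃ / m₂^(3/2) = -8.42593 / 128.55834 ≈ -0.066

-0.066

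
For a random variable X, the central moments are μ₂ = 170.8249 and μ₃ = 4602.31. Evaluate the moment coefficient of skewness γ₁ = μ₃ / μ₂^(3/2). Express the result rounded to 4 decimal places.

σ = √μ₂ = √170.8249 = 13.07000
σ³ = μ₂^(3/2) = 2232.68144
γ₁ = μ₃/σ³ = 4602.31 / 2232.68144 ≈ 2.0613

2.0613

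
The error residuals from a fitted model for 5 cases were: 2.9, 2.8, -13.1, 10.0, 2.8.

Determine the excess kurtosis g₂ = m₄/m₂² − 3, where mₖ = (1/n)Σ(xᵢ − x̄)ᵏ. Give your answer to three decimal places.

-0.216

x̄ = 1.0800
Σ(xᵢ − x̄)² = 289.8680 ⇒ m₂ = 57.97360
Σ(xᵢ − x̄)⁴ = 46789.3983 ⇒ m₄ = 9357.87966
m₂² = 3360.93830
g₂ = m₄/m₂² − 3 = 2.78431 − 3 ≈ -0.216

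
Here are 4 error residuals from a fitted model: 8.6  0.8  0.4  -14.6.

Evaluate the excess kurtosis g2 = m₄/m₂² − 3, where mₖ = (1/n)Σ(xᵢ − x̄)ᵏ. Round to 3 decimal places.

x̄ = -1.2000
Σ(xᵢ − x̄)² = 282.1600 ⇒ m₂ = 70.54000
Σ(xᵢ − x̄)⁴ = 41488.0288 ⇒ m₄ = 10372.00720
m₂² = 4975.89160
g2 = m₄/m₂² − 3 = 2.08445 − 3 ≈ -0.916

-0.916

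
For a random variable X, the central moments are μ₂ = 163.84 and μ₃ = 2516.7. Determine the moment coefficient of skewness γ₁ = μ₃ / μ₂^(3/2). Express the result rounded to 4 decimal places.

σ = √μ₂ = √163.84 = 12.80000
σ³ = μ₂^(3/2) = 2097.15200
γ₁ = μ₃/σ³ = 2516.7 / 2097.15200 ≈ 1.2001

1.2001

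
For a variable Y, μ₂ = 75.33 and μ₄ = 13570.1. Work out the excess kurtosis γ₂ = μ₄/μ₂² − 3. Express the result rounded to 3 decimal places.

-0.609

μ₂² = 75.33² = 5674.60890
μ₄/μ₂² = 13570.1 / 5674.60890 = 2.39137
γ₂ = 2.39137 − 3 ≈ -0.609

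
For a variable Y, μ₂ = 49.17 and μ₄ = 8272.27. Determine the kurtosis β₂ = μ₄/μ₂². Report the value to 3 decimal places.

3.422

μ₂² = 49.17² = 2417.68890
μ₄/μ₂² = 8272.27 / 2417.68890 = 3.42156
β₂ ≈ 3.422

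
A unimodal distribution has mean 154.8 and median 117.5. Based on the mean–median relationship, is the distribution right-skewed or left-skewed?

mean − median = 154.8 − 117.5 = 37.3
mean > median ⇒ the longer tail is on the right ⇒ right-skewed (positively skewed).

right-skewed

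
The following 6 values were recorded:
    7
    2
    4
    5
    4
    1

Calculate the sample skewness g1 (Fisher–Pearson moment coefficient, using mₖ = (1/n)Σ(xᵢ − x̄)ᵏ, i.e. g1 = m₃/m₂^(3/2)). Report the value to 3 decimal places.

0.100

x̄ = (7 + 2 + 4 + 5 + 4 + 1) / 6 = 3.8333
deviations (xᵢ − x̄): 3.1667, -1.8333, 0.1667, 1.1667, 0.1667, -2.8333
Σ(xᵢ − x̄)² = 22.8333 ⇒ m₂ = 22.8333/6 = 3.80556
Σ(xᵢ − x̄)³ = 4.4444 ⇒ m₃ = 4.4444/6 = 0.74074
m₂^(3/2) = 3.80556^(1.5) = 7.42381
g1 = m₃ / m₂^(3/2) = 0.74074 / 7.42381 ≈ 0.100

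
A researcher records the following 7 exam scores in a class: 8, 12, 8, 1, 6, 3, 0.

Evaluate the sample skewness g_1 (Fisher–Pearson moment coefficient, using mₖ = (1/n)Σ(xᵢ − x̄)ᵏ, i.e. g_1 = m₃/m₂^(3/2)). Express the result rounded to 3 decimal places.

0.127

x̄ = (8 + 12 + 8 + 1 + 6 + 3 + 0) / 7 = 5.4286
deviations (xᵢ − x̄): 2.5714, 6.5714, 2.5714, -4.4286, 0.5714, -2.4286, -5.4286
Σ(xᵢ − x̄)² = 111.7143 ⇒ m₂ = 111.7143/7 = 15.95918
Σ(xᵢ − x̄)³ = 56.8163 ⇒ m₃ = 56.8163/7 = 8.11662
m₂^(3/2) = 15.95918^(1.5) = 63.75526
g_1 = m₃ / m₂^(3/2) = 8.11662 / 63.75526 ≈ 0.127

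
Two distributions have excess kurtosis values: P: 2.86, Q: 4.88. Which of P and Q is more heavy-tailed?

Higher excess kurtosis ⇒ heavier tails relative to the normal distribution.
2.86 vs 4.88: the larger is 4.88, so Q has heavier tails.

Q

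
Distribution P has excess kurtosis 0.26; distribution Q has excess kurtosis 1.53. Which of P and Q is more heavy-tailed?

Higher excess kurtosis ⇒ heavier tails relative to the normal distribution.
0.26 vs 1.53: the larger is 1.53, so Q has heavier tails.

Q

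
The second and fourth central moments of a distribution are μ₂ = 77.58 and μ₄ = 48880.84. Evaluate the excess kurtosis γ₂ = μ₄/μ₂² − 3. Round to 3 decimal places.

5.122

μ₂² = 77.58² = 6018.65640
μ₄/μ₂² = 48880.84 / 6018.65640 = 8.12155
γ₂ = 8.12155 − 3 ≈ 5.122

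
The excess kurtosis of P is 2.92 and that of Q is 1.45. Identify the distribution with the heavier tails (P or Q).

Higher excess kurtosis ⇒ heavier tails relative to the normal distribution.
2.92 vs 1.45: the larger is 2.92, so P has heavier tails.

P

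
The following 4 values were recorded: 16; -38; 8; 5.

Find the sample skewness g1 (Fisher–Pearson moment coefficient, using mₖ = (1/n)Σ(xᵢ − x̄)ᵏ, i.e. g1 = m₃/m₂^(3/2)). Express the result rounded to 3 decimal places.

x̄ = (16 - 38 + 8 + 5) / 4 = -2.2500
deviations (xᵢ − x̄): 18.2500, -35.7500, 10.2500, 7.2500
Σ(xᵢ − x̄)² = 1768.7500 ⇒ m₂ = 1768.7500/4 = 442.18750
Σ(xᵢ − x̄)³ = -38154.3750 ⇒ m₃ = -38154.3750/4 = -9538.59375
m₂^(3/2) = 442.18750^(1.5) = 9298.43142
g1 = m₃ / m₂^(3/2) = -9538.59375 / 9298.43142 ≈ -1.026

-1.026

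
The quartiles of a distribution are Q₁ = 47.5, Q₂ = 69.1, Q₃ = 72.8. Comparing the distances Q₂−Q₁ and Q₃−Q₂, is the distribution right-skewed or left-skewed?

left-skewed

Q₂ − Q₁ = 21.6;  Q₃ − Q₂ = 3.7
Q₂ − Q₁ > Q₃ − Q₂ ⇒ the lower half is more spread out ⇒ left-skewed.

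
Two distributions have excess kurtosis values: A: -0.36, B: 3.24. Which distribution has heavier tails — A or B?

Higher excess kurtosis ⇒ heavier tails relative to the normal distribution.
-0.36 vs 3.24: the larger is 3.24, so B has heavier tails. (B is leptokurtic — heavier-than-normal tails; the other is platykurtic.)

B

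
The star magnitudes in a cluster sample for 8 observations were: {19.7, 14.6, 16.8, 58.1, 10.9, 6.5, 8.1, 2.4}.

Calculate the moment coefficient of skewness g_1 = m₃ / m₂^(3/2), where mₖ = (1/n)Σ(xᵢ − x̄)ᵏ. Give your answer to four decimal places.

x̄ = (19.7 + 14.6 + 16.8 + 58.1 + 10.9 + 6.5 + 8.1 + 2.4) / 8 = 17.1375
deviations (xᵢ − x̄): 2.5625, -2.5375, -0.3375, 40.9625, -6.2375, -10.6375, -9.0375, -14.7375
Σ(xᵢ − x̄)² = 2141.9788 ⇒ m₂ = 2141.9788/8 = 267.74734
Σ(xᵢ − x̄)³ = 63347.0840 ⇒ m₃ = 63347.0840/8 = 7918.38550
m₂^(3/2) = 267.74734^(1.5) = 4381.14631
g_1 = m₃ / m₂^(3/2) = 7918.38550 / 4381.14631 ≈ 1.8074

1.8074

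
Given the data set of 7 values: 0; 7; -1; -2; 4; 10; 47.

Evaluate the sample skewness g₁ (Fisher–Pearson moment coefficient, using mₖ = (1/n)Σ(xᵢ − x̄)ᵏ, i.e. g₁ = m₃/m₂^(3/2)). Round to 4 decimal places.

x̄ = (0 + 7 - 1 - 2 + 4 + 10 + 47) / 7 = 9.2857
deviations (xᵢ − x̄): -9.2857, -2.2857, -10.2857, -11.2857, -5.2857, 0.7143, 37.7143
Σ(xᵢ − x̄)² = 1775.4286 ⇒ m₂ = 1775.4286/7 = 253.63265
Σ(xᵢ − x̄)³ = 50158.0408 ⇒ m₃ = 50158.0408/7 = 7165.43440
m₂^(3/2) = 253.63265^(1.5) = 4039.31523
g₁ = m₃ / m₂^(3/2) = 7165.43440 / 4039.31523 ≈ 1.7739

1.7739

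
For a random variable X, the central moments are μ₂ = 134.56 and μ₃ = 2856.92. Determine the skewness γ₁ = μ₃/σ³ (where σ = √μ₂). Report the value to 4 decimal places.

σ = √μ₂ = √134.56 = 11.60000
σ³ = μ₂^(3/2) = 1560.89600
γ₁ = μ₃/σ³ = 2856.92 / 1560.89600 ≈ 1.8303

1.8303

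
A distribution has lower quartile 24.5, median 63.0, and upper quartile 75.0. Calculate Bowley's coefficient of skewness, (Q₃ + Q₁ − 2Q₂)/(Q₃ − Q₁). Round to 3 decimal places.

-0.525

numerator: Q₃ + Q₁ − 2Q₂ = 75.0 + 24.5 − 2×63.0 = -26.5000
denominator: Q₃ − Q₁ = 75.0 − 24.5 = 50.5000
Bowley skewness = -26.5000 / 50.5000 ≈ -0.525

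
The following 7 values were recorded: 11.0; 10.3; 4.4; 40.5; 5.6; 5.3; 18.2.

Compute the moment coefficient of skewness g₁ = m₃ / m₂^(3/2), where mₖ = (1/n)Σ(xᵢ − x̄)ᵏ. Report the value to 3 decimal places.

1.518

x̄ = (11.0 + 10.3 + 4.4 + 40.5 + 5.6 + 5.3 + 18.2) / 7 = 13.6143
deviations (xᵢ − x̄): -2.6143, -3.3143, -9.2143, 26.8857, -8.0143, -8.3143, 4.5857
Σ(xᵢ − x̄)² = 979.9486 ⇒ m₂ = 979.9486/7 = 139.99265
Σ(xᵢ − x̄)³ = 17604.4592 ⇒ m₃ = 17604.4592/7 = 2514.92274
m₂^(3/2) = 139.99265^(1.5) = 1656.37195
g₁ = m₃ / m₂^(3/2) = 2514.92274 / 1656.37195 ≈ 1.518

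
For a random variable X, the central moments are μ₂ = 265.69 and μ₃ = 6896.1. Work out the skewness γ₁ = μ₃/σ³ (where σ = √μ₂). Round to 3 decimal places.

1.592

σ = √μ₂ = √265.69 = 16.30000
σ³ = μ₂^(3/2) = 4330.74700
γ₁ = μ₃/σ³ = 6896.1 / 4330.74700 ≈ 1.592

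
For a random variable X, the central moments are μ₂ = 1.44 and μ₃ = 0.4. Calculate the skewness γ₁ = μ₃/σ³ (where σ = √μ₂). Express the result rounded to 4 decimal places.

σ = √μ₂ = √1.44 = 1.20000
σ³ = μ₂^(3/2) = 1.72800
γ₁ = μ₃/σ³ = 0.4 / 1.72800 ≈ 0.2315

0.2315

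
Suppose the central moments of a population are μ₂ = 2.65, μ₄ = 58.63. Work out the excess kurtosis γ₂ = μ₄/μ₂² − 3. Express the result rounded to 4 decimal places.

5.3489

μ₂² = 2.65² = 7.02250
μ₄/μ₂² = 58.63 / 7.02250 = 8.34888
γ₂ = 8.34888 − 3 ≈ 5.3489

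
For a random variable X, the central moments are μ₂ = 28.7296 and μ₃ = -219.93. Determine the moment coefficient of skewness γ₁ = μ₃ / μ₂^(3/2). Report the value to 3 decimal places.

σ = √μ₂ = √28.7296 = 5.36000
σ³ = μ₂^(3/2) = 153.99066
γ₁ = μ₃/σ³ = -219.93 / 153.99066 ≈ -1.428

-1.428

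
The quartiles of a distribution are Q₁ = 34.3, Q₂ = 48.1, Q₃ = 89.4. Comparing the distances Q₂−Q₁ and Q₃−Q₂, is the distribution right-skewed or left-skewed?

right-skewed

Q₂ − Q₁ = 13.8;  Q₃ − Q₂ = 41.3
Q₃ − Q₂ > Q₂ − Q₁ ⇒ the upper half is more spread out ⇒ right-skewed.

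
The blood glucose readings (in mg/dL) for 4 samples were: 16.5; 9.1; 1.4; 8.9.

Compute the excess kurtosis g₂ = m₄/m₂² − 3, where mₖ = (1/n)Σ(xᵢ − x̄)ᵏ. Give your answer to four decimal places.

x̄ = 8.9750
Σ(xᵢ − x̄)² = 114.0275 ⇒ m₂ = 28.50687
Σ(xᵢ − x̄)⁴ = 6498.9978 ⇒ m₄ = 1624.74945
m₂² = 812.64192
g₂ = m₄/m₂² − 3 = 1.99934 − 3 ≈ -1.0007

-1.0007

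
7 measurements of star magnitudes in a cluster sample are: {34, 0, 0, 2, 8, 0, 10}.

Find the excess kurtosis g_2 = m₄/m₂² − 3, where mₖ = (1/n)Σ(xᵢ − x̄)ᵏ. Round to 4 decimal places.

x̄ = 7.7143
Σ(xᵢ − x̄)² = 907.4286 ⇒ m₂ = 129.63265
Σ(xᵢ − x̄)⁴ = 489114.3090 ⇒ m₄ = 69873.47272
m₂² = 16804.62474
g_2 = m₄/m₂² − 3 = 4.15799 − 3 ≈ 1.1580

1.1580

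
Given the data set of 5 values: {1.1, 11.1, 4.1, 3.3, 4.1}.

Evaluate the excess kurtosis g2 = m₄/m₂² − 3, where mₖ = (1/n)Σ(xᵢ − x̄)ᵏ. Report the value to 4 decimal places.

x̄ = 4.7400
Σ(xᵢ − x̄)² = 56.5920 ⇒ m₂ = 11.31840
Σ(xᵢ − x̄)⁴ = 1816.3574 ⇒ m₄ = 363.27148
m₂² = 128.10618
g2 = m₄/m₂² − 3 = 2.83571 − 3 ≈ -0.1643

-0.1643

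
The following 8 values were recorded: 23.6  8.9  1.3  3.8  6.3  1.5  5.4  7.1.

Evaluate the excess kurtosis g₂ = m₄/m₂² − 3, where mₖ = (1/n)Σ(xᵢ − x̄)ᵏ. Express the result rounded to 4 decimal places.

x̄ = 7.2375
Σ(xᵢ − x̄)² = 354.7588 ⇒ m₂ = 44.34484
Σ(xᵢ − x̄)⁴ = 74166.0378 ⇒ m₄ = 9270.75472
m₂² = 1966.46517
g₂ = m₄/m₂² − 3 = 4.71443 − 3 ≈ 1.7144

1.7144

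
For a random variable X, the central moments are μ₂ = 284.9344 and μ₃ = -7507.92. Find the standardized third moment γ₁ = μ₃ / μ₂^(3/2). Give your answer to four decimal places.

σ = √μ₂ = √284.9344 = 16.88000
σ³ = μ₂^(3/2) = 4809.69267
γ₁ = μ₃/σ³ = -7507.92 / 4809.69267 ≈ -1.5610

-1.5610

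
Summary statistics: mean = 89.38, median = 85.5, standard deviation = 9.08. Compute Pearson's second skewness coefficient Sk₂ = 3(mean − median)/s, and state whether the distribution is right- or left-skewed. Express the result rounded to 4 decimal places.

1.2819, right-skewed

Sk₂ = 3(89.38 − 85.5) / 9.08 = 3 × 3.8800 / 9.08
    = 11.6400 / 9.08 ≈ 1.2819
Sk₂ > 0 ⇒ mean > median ⇒ right-skewed (positive skew).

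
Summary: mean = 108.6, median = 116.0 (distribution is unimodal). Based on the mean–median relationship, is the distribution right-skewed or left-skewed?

mean − median = 108.6 − 116.0 = -7.4
mean < median ⇒ the longer tail is on the left ⇒ left-skewed (negatively skewed).

left-skewed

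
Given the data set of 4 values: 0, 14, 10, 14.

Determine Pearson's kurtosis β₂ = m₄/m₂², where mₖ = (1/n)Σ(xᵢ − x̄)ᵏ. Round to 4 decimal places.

x̄ = 9.5000
Σ(xᵢ − x̄)² = 131.0000 ⇒ m₂ = 32.75000
Σ(xᵢ − x̄)⁴ = 8965.2500 ⇒ m₄ = 2241.31250
m₂² = 1072.56250
β₂ = m₄/m₂² = 2241.31250 / 1072.56250 ≈ 2.0897

2.0897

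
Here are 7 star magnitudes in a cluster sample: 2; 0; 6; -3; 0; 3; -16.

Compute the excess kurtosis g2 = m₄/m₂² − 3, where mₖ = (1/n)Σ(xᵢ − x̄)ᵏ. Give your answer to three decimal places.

0.897

x̄ = -1.1429
Σ(xᵢ − x̄)² = 304.8571 ⇒ m₂ = 43.55102
Σ(xᵢ − x̄)⁴ = 51734.3382 ⇒ m₄ = 7390.61974
m₂² = 1896.69138
g2 = m₄/m₂² − 3 = 3.89659 − 3 ≈ 0.897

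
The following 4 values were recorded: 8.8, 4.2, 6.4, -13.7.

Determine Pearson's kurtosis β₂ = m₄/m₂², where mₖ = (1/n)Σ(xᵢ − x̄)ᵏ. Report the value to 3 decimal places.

x̄ = 1.4250
Σ(xᵢ − x̄)² = 315.6075 ⇒ m₂ = 78.90188
Σ(xᵢ − x̄)⁴ = 55963.9443 ⇒ m₄ = 13990.98608
m₂² = 6225.50588
β₂ = m₄/m₂² = 13990.98608 / 6225.50588 ≈ 2.247

2.247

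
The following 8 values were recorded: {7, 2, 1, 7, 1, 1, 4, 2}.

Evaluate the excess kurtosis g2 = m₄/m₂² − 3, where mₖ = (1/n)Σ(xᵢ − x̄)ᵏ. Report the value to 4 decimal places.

x̄ = 3.1250
Σ(xᵢ − x̄)² = 46.8750 ⇒ m₂ = 5.85938
Σ(xᵢ − x̄)⁴ = 515.9004 ⇒ m₄ = 64.48755
m₂² = 34.33228
g2 = m₄/m₂² − 3 = 1.87834 − 3 ≈ -1.1217

-1.1217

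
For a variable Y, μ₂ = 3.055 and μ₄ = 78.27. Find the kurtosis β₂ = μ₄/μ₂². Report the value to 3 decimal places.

μ₂² = 3.055² = 9.33303
μ₄/μ₂² = 78.27 / 9.33303 = 8.38635
β₂ ≈ 8.386

8.386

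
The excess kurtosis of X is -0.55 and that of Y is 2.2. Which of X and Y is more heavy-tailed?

Higher excess kurtosis ⇒ heavier tails relative to the normal distribution.
-0.55 vs 2.2: the larger is 2.2, so Y has heavier tails. (Y is leptokurtic — heavier-than-normal tails; the other is platykurtic.)

Y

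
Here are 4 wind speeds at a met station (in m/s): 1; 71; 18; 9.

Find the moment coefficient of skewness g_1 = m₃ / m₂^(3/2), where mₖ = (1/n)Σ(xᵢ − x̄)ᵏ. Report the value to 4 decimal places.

0.9914

x̄ = (1 + 71 + 18 + 9) / 4 = 24.7500
deviations (xᵢ − x̄): -23.7500, 46.2500, -6.7500, -15.7500
Σ(xᵢ − x̄)² = 2996.7500 ⇒ m₂ = 2996.7500/4 = 749.18750
Σ(xᵢ − x̄)³ = 81320.6250 ⇒ m₃ = 81320.6250/4 = 20330.15625
m₂^(3/2) = 749.18750^(1.5) = 20506.22810
g_1 = m₃ / m₂^(3/2) = 20330.15625 / 20506.22810 ≈ 0.9914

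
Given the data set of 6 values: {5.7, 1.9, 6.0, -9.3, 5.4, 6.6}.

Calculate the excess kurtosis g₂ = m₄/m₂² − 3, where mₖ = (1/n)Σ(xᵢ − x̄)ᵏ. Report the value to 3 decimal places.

x̄ = 2.7167
Σ(xᵢ − x̄)² = 187.0283 ⇒ m₂ = 31.17139
Σ(xᵢ − x̄)⁴ = 21326.5731 ⇒ m₄ = 3554.42886
m₂² = 971.65549
g₂ = m₄/m₂² − 3 = 3.65812 − 3 ≈ 0.658

0.658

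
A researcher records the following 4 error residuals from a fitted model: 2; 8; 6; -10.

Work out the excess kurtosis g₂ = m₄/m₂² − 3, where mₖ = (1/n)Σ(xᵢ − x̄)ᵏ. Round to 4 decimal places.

-0.9292

x̄ = 1.5000
Σ(xᵢ − x̄)² = 195.0000 ⇒ m₂ = 48.75000
Σ(xᵢ − x̄)⁴ = 19685.2500 ⇒ m₄ = 4921.31250
m₂² = 2376.56250
g₂ = m₄/m₂² − 3 = 2.07077 − 3 ≈ -0.9292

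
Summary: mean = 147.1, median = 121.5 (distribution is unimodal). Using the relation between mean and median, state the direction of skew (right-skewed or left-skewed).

right-skewed

mean − median = 147.1 − 121.5 = 25.6
mean > median ⇒ the longer tail is on the right ⇒ right-skewed (positively skewed).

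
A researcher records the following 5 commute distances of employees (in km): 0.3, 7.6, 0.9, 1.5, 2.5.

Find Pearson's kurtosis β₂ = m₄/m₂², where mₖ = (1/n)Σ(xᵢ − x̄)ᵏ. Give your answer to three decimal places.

x̄ = 2.5600
Σ(xᵢ − x̄)² = 34.3920 ⇒ m₂ = 6.87840
Σ(xᵢ − x̄)⁴ = 680.1847 ⇒ m₄ = 136.03694
m₂² = 47.31239
β₂ = m₄/m₂² = 136.03694 / 47.31239 ≈ 2.875

2.875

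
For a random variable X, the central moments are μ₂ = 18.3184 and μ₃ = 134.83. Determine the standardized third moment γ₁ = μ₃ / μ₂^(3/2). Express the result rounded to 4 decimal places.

σ = √μ₂ = √18.3184 = 4.28000
σ³ = μ₂^(3/2) = 78.40275
γ₁ = μ₃/σ³ = 134.83 / 78.40275 ≈ 1.7197

1.7197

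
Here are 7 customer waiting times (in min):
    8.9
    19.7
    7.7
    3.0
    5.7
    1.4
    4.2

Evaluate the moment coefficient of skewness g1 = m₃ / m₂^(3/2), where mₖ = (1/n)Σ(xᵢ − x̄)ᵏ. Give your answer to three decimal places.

x̄ = (8.9 + 19.7 + 7.7 + 3.0 + 5.7 + 1.4 + 4.2) / 7 = 7.2286
deviations (xᵢ − x̄): 1.6714, 12.4714, 0.4714, -4.2286, -1.5286, -5.8286, -3.0286
Σ(xᵢ − x̄)² = 221.9143 ⇒ m₂ = 221.9143/7 = 31.70204
Σ(xᵢ − x̄)³ = 1639.5666 ⇒ m₃ = 1639.5666/7 = 234.22380
m₂^(3/2) = 31.70204^(1.5) = 178.49696
g1 = m₃ / m₂^(3/2) = 234.22380 / 178.49696 ≈ 1.312

1.312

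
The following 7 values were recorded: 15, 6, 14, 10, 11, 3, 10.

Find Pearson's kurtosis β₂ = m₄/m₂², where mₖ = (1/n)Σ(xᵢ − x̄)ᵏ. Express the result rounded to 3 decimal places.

x̄ = 9.8571
Σ(xᵢ − x̄)² = 106.8571 ⇒ m₂ = 15.26531
Σ(xᵢ − x̄)⁴ = 3428.0933 ⇒ m₄ = 489.72761
m₂² = 233.02957
β₂ = m₄/m₂² = 489.72761 / 233.02957 ≈ 2.102

2.102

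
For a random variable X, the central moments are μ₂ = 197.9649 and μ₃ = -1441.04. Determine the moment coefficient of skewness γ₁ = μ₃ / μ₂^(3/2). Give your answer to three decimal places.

-0.517

σ = √μ₂ = √197.9649 = 14.07000
σ³ = μ₂^(3/2) = 2785.36614
γ₁ = μ₃/σ³ = -1441.04 / 2785.36614 ≈ -0.517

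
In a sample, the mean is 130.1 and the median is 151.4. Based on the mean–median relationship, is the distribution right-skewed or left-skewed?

mean − median = 130.1 − 151.4 = -21.3
mean < median ⇒ the longer tail is on the left ⇒ left-skewed (negatively skewed).

left-skewed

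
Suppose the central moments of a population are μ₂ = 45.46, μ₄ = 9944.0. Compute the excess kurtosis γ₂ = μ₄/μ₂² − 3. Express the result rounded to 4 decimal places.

μ₂² = 45.46² = 2066.61160
μ₄/μ₂² = 9944.0 / 2066.61160 = 4.81174
γ₂ = 4.81174 − 3 ≈ 1.8117

1.8117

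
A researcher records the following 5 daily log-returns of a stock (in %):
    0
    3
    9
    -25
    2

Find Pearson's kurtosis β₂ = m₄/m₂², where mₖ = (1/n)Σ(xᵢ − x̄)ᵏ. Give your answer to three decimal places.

2.973

x̄ = -2.2000
Σ(xᵢ − x̄)² = 694.8000 ⇒ m₂ = 138.96000
Σ(xᵢ − x̄)⁴ = 287034.5760 ⇒ m₄ = 57406.91520
m₂² = 19309.88160
β₂ = m₄/m₂² = 57406.91520 / 19309.88160 ≈ 2.973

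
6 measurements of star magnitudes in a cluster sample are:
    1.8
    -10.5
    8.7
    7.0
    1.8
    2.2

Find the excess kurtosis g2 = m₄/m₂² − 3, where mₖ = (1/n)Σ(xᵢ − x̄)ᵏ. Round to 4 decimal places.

x̄ = 1.8333
Σ(xᵢ − x̄)² = 226.0933 ⇒ m₂ = 37.68222
Σ(xᵢ − x̄)⁴ = 26073.6288 ⇒ m₄ = 4345.60481
m₂² = 1419.94987
g2 = m₄/m₂² − 3 = 3.06039 − 3 ≈ 0.0604

0.0604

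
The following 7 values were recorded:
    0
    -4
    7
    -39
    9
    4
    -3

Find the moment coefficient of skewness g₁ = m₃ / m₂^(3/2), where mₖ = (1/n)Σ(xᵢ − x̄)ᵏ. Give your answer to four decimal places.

-1.6664

x̄ = (0 - 4 + 7 - 39 + 9 + 4 - 3) / 7 = -3.7143
deviations (xᵢ − x̄): 3.7143, -0.2857, 10.7143, -35.2857, 12.7143, 7.7143, 0.7143
Σ(xᵢ − x̄)² = 1595.4286 ⇒ m₂ = 1595.4286/7 = 227.91837
Σ(xᵢ − x̄)³ = -40137.6735 ⇒ m₃ = -40137.6735/7 = -5733.95335
m₂^(3/2) = 227.91837^(1.5) = 3440.87573
g₁ = m₃ / m₂^(3/2) = -5733.95335 / 3440.87573 ≈ -1.6664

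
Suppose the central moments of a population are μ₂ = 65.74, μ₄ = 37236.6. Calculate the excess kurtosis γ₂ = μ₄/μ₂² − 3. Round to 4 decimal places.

μ₂² = 65.74² = 4321.74760
μ₄/μ₂² = 37236.6 / 4321.74760 = 8.61610
γ₂ = 8.61610 − 3 ≈ 5.6161

5.6161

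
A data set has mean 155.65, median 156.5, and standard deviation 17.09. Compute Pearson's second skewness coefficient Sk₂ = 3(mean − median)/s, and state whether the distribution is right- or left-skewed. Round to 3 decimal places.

-0.149, left-skewed

Sk₂ = 3(155.65 − 156.5) / 17.09 = 3 × -0.8500 / 17.09
    = -2.5500 / 17.09 ≈ -0.149
Sk₂ < 0 ⇒ mean < median ⇒ left-skewed (negative skew).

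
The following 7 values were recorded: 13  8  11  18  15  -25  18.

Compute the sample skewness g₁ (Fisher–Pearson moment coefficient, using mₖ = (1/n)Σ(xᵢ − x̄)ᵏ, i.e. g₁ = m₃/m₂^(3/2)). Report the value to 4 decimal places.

-1.8034

x̄ = (13 + 8 + 11 + 18 + 15 - 25 + 18) / 7 = 8.2857
deviations (xᵢ − x̄): 4.7143, -0.2857, 2.7143, 9.7143, 6.7143, -33.2857, 9.7143
Σ(xᵢ − x̄)² = 1371.4286 ⇒ m₂ = 1371.4286/7 = 195.91837
Σ(xᵢ − x̄)³ = -34617.6735 ⇒ m₃ = -34617.6735/7 = -4945.38192
m₂^(3/2) = 195.91837^(1.5) = 2742.28589
g₁ = m₃ / m₂^(3/2) = -4945.38192 / 2742.28589 ≈ -1.8034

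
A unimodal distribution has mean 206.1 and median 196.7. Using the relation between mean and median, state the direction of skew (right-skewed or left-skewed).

mean − median = 206.1 − 196.7 = 9.4
mean > median ⇒ the longer tail is on the right ⇒ right-skewed (positively skewed).

right-skewed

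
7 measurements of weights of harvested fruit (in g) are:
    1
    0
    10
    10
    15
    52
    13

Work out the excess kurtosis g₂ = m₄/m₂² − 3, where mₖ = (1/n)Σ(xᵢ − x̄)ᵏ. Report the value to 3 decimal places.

1.270

x̄ = 14.4286
Σ(xᵢ − x̄)² = 1841.7143 ⇒ m₂ = 263.10204
Σ(xᵢ − x̄)⁴ = 2069280.7813 ⇒ m₄ = 295611.54019
m₂² = 69222.68388
g₂ = m₄/m₂² − 3 = 4.27044 − 3 ≈ 1.270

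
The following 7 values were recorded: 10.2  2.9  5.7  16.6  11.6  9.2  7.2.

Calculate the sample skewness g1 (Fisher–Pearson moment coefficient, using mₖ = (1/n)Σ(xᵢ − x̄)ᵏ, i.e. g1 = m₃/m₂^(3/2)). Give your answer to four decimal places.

0.3528

x̄ = (10.2 + 2.9 + 5.7 + 16.6 + 11.6 + 9.2 + 7.2) / 7 = 9.0571
deviations (xᵢ − x̄): 1.1429, -6.1571, -3.3571, 7.5429, 2.5429, 0.1429, -1.8571
Σ(xᵢ − x̄)² = 117.3171 ⇒ m₂ = 117.3171/7 = 16.75959
Σ(xᵢ − x̄)³ = 169.4252 ⇒ m₃ = 169.4252/7 = 24.20360
m₂^(3/2) = 16.75959^(1.5) = 68.61122
g1 = m₃ / m₂^(3/2) = 24.20360 / 68.61122 ≈ 0.3528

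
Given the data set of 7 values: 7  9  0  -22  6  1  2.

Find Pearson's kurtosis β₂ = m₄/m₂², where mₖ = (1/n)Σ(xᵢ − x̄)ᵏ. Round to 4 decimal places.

4.2799

x̄ = 0.4286
Σ(xᵢ − x̄)² = 653.7143 ⇒ m₂ = 93.38776
Σ(xᵢ − x̄)⁴ = 261282.4140 ⇒ m₄ = 37326.05914
m₂² = 8721.27280
β₂ = m₄/m₂² = 37326.05914 / 8721.27280 ≈ 4.2799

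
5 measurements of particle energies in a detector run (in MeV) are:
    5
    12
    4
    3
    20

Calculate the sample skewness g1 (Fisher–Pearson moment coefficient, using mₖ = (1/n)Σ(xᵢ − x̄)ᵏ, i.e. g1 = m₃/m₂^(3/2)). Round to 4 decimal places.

x̄ = (5 + 12 + 4 + 3 + 20) / 5 = 8.8000
deviations (xᵢ − x̄): -3.8000, 3.2000, -4.8000, -5.8000, 11.2000
Σ(xᵢ − x̄)² = 206.8000 ⇒ m₂ = 206.8000/5 = 41.36000
Σ(xᵢ − x̄)³ = 1077.1200 ⇒ m₃ = 1077.1200/5 = 215.42400
m₂^(3/2) = 41.36000^(1.5) = 265.99336
g1 = m₃ / m₂^(3/2) = 215.42400 / 265.99336 ≈ 0.8099

0.8099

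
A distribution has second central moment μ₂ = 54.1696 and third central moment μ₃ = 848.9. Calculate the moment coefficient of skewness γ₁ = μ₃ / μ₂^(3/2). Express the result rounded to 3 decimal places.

σ = √μ₂ = √54.1696 = 7.36000
σ³ = μ₂^(3/2) = 398.68826
γ₁ = μ₃/σ³ = 848.9 / 398.68826 ≈ 2.129

2.129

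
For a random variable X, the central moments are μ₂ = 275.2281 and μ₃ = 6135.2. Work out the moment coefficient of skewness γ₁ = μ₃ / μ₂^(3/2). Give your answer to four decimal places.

1.3437

σ = √μ₂ = √275.2281 = 16.59000
σ³ = μ₂^(3/2) = 4566.03418
γ₁ = μ₃/σ³ = 6135.2 / 4566.03418 ≈ 1.3437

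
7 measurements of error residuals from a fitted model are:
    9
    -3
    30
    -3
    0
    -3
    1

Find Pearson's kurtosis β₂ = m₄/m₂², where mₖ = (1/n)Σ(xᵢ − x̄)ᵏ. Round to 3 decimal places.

x̄ = 4.4286
Σ(xᵢ − x̄)² = 871.7143 ⇒ m₂ = 124.53061
Σ(xᵢ − x̄)⁴ = 437677.8017 ⇒ m₄ = 62525.40025
m₂² = 15507.87339
β₂ = m₄/m₂² = 62525.40025 / 15507.87339 ≈ 4.032

4.032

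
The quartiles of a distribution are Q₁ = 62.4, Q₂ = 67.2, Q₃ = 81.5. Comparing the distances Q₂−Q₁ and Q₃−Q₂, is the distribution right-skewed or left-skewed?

right-skewed

Q₂ − Q₁ = 4.8;  Q₃ − Q₂ = 14.3
Q₃ − Q₂ > Q₂ − Q₁ ⇒ the upper half is more spread out ⇒ right-skewed.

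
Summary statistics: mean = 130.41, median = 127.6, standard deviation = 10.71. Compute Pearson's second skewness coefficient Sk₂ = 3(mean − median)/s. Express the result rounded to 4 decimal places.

0.7871

Sk₂ = 3(130.41 − 127.6) / 10.71 = 3 × 2.8100 / 10.71
    = 8.4300 / 10.71 ≈ 0.7871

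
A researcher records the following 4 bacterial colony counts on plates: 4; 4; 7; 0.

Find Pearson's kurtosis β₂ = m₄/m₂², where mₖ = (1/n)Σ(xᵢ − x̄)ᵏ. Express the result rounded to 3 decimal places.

x̄ = 3.7500
Σ(xᵢ − x̄)² = 24.7500 ⇒ m₂ = 6.18750
Σ(xᵢ − x̄)⁴ = 309.3281 ⇒ m₄ = 77.33203
m₂² = 38.28516
β₂ = m₄/m₂² = 77.33203 / 38.28516 ≈ 2.020

2.020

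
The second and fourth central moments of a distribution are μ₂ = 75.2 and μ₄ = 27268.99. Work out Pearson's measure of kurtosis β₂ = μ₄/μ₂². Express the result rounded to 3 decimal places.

μ₂² = 75.2² = 5655.04000
μ₄/μ₂² = 27268.99 / 5655.04000 = 4.82207
β₂ ≈ 4.822

4.822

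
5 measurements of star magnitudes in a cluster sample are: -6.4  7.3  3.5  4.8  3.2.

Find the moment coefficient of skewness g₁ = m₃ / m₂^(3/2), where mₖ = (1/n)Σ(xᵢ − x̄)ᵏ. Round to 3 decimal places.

-1.128

x̄ = (-6.4 + 7.3 + 3.5 + 4.8 + 3.2) / 5 = 2.4800
deviations (xᵢ − x̄): -8.8800, 4.8200, 1.0200, 2.3200, 0.7200
Σ(xᵢ − x̄)² = 109.0280 ⇒ m₂ = 109.0280/5 = 21.80560
Σ(xᵢ − x̄)³ = -574.3253 ⇒ m₃ = -574.3253/5 = -114.86506
m₂^(3/2) = 21.80560^(1.5) = 101.82445
g₁ = m₃ / m₂^(3/2) = -114.86506 / 101.82445 ≈ -1.128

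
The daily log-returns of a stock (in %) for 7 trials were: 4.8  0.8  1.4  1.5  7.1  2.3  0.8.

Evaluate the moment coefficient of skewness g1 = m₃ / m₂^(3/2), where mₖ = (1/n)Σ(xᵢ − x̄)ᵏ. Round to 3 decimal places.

x̄ = (4.8 + 0.8 + 1.4 + 1.5 + 7.1 + 2.3 + 0.8) / 7 = 2.6714
deviations (xᵢ − x̄): 2.1286, -1.8714, -1.2714, -1.1714, 4.4286, -0.3714, -1.8714
Σ(xᵢ − x̄)² = 34.2743 ⇒ m₂ = 34.2743/7 = 4.89633
Σ(xᵢ − x̄)³ = 79.6760 ⇒ m₃ = 79.6760/7 = 11.38228
m₂^(3/2) = 4.89633^(1.5) = 10.83442
g1 = m₃ / m₂^(3/2) = 11.38228 / 10.83442 ≈ 1.051

1.051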